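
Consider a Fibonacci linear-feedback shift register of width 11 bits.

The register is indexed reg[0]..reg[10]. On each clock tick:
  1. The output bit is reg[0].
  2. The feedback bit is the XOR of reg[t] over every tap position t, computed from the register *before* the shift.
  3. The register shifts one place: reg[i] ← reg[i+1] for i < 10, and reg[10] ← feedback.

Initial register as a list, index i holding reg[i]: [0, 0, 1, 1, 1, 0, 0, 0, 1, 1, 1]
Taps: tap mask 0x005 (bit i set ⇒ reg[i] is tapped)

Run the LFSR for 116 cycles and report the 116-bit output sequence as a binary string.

00111000111110110110001011011101001101010011110000111001100110111111111010000000100100000101101000100110010101111110

tick  register→output (feedback)
  0  00111000111→0 (1)
  1  01110001111→0 (1)
  2  11100011111→1 (0)
  3  11000111110→1 (1)
  4  10001111101→1 (1)
  5  00011111011→0 (0)
  6  00111110110→0 (1)
  7  01111101101→0 (1)
  8  11111011011→1 (0)
  9  11110110110→1 (0)
 10  11101101100→1 (0)
 11  11011011000→1 (1)
 12  10110110001→1 (0)
 13  01101100010→0 (1)
 14  11011000101→1 (1)
 15  10110001011→1 (0)
 16  01100010110→0 (1)
 17  11000101101→1 (1)
 18  10001011011→1 (1)
 19  00010110111→0 (0)
 20  00101101110→0 (1)
 21  01011011101→0 (0)
 22  10110111010→1 (0)
 23  01101110100→0 (1)
 24  11011101001→1 (1)
 25  10111010011→1 (0)
 26  01110100110→0 (1)
 27  11101001101→1 (0)
 28  11010011010→1 (1)
 29  10100110101→1 (0)
 30  01001101010→0 (0)
 31  10011010100→1 (1)
 32  00110101001→0 (1)
 33  01101010011→0 (1)
 34  11010100111→1 (1)
 35  10101001111→1 (0)
 36  01010011110→0 (0)
 37  10100111100→1 (0)
 38  01001111000→0 (0)
 39  10011110000→1 (1)
 40  00111100001→0 (1)
 41  01111000011→0 (1)
 42  11110000111→1 (0)
 43  11100001110→1 (0)
 44  11000011100→1 (1)
 45  10000111001→1 (1)
 46  00001110011→0 (0)
 47  00011100110→0 (0)
 48  00111001100→0 (1)
 49  01110011001→0 (1)
 50  11100110011→1 (0)
 51  11001100110→1 (1)
 52  10011001101→1 (1)
 53  00110011011→0 (1)
 54  01100110111→0 (1)
 55  11001101111→1 (1)
 56  10011011111→1 (1)
 57  00110111111→0 (1)
 58  01101111111→0 (1)
 59  11011111111→1 (1)
 60  10111111111→1 (0)
 61  01111111110→0 (1)
 62  11111111101→1 (0)
 63  11111111010→1 (0)
 64  11111110100→1 (0)
 65  11111101000→1 (0)
 66  11111010000→1 (0)
 67  11110100000→1 (0)
 68  11101000000→1 (0)
 69  11010000000→1 (1)
 70  10100000001→1 (0)
 71  01000000010→0 (0)
 72  10000000100→1 (1)
 73  00000001001→0 (0)
 74  00000010010→0 (0)
 75  00000100100→0 (0)
 76  00001001000→0 (0)
 77  00010010000→0 (0)
 78  00100100000→0 (1)
 79  01001000001→0 (0)
 80  10010000010→1 (1)
 81  00100000101→0 (1)
 82  01000001011→0 (0)
 83  10000010110→1 (1)
 84  00000101101→0 (0)
 85  00001011010→0 (0)
 86  00010110100→0 (0)
 87  00101101000→0 (1)
 88  01011010001→0 (0)
 89  10110100010→1 (0)
 90  01101000100→0 (1)
 91  11010001001→1 (1)
 92  10100010011→1 (0)
 93  01000100110→0 (0)
 94  10001001100→1 (1)
 95  00010011001→0 (0)
 96  00100110010→0 (1)
 97  01001100101→0 (0)
 98  10011001010→1 (1)
 99  00110010101→0 (1)
100  01100101011→0 (1)
101  11001010111→1 (1)
102  10010101111→1 (1)
103  00101011111→0 (1)
104  01010111111→0 (0)
105  10101111110→1 (0)
106  01011111100→0 (0)
107  10111111000→1 (0)
108  01111110000→0 (1)
109  11111100001→1 (0)
110  11111000010→1 (0)
111  11110000100→1 (0)
112  11100001000→1 (0)
113  11000010000→1 (1)
114  10000100001→1 (1)
115  00001000011→0 (0)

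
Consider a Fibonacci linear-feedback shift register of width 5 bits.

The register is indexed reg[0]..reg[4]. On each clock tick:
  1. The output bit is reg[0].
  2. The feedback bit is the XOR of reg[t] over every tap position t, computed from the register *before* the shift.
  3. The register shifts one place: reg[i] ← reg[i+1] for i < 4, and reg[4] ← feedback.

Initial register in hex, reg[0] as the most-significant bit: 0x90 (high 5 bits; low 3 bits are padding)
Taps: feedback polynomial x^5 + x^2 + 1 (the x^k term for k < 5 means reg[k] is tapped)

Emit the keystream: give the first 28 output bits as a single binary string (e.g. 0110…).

k : reg_k → out_k, fb_k
0: 10010 → 1, fb=1
1: 00101 → 0, fb=1
2: 01011 → 0, fb=0
3: 10110 → 1, fb=0
4: 01100 → 0, fb=1
5: 11001 → 1, fb=1
6: 10011 → 1, fb=1
7: 00111 → 0, fb=1
8: 01111 → 0, fb=1
9: 11111 → 1, fb=0
10: 11110 → 1, fb=0
11: 11100 → 1, fb=0
12: 11000 → 1, fb=1
13: 10001 → 1, fb=1
14: 00011 → 0, fb=0
15: 00110 → 0, fb=1
16: 01101 → 0, fb=1
17: 11011 → 1, fb=1
18: 10111 → 1, fb=0
19: 01110 → 0, fb=1
20: 11101 → 1, fb=0
21: 11010 → 1, fb=1
22: 10101 → 1, fb=0
23: 01010 → 0, fb=0
24: 10100 → 1, fb=0
25: 01000 → 0, fb=0
26: 10000 → 1, fb=1
27: 00001 → 0, fb=0

1001011001111100011011101010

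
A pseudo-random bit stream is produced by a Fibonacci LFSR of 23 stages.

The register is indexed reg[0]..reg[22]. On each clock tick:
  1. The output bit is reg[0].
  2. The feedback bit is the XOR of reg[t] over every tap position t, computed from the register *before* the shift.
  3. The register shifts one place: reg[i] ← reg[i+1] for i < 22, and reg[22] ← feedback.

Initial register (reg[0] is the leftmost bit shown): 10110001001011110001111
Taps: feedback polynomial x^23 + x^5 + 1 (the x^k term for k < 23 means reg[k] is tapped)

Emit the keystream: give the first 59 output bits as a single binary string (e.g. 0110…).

step | reg (before) | out | fb
   0 | 10110001001011110001111 | 1 | 1
   1 | 01100010010111100011111 | 0 | 0
   2 | 11000100101111000111110 | 1 | 0
   3 | 10001001011110001111100 | 1 | 1
   4 | 00010010111100011111001 | 0 | 0
   5 | 00100101111000111110010 | 0 | 1
   6 | 01001011110001111100101 | 0 | 0
   7 | 10010111100011111001010 | 1 | 0
   8 | 00101111000111110010100 | 0 | 1
   9 | 01011110001111100101001 | 0 | 1
  10 | 10111100011111001010011 | 1 | 0
  11 | 01111000111110010100110 | 0 | 0
  12 | 11110001111100101001100 | 1 | 1
  13 | 11100011111001010011001 | 1 | 1
  14 | 11000111110010100110011 | 1 | 0
  15 | 10001111100101001100110 | 1 | 0
  16 | 00011111001010011001100 | 0 | 1
  17 | 00111110010100110011001 | 0 | 1
  18 | 01111100101001100110011 | 0 | 1
  19 | 11111001010011001100111 | 1 | 1
  20 | 11110010100110011001111 | 1 | 1
  21 | 11100101001100110011111 | 1 | 0
  22 | 11001010011001100111110 | 1 | 1
  23 | 10010100110011001111101 | 1 | 0
  24 | 00101001100110011111010 | 0 | 0
  25 | 01010011001100111110100 | 0 | 0
  26 | 10100110011001111101000 | 1 | 0
  27 | 01001100110011111010000 | 0 | 1
  28 | 10011001100111110100001 | 1 | 1
  29 | 00110011001111101000011 | 0 | 0
  30 | 01100110011111010000110 | 0 | 1
  31 | 11001100111110100001101 | 1 | 0
  32 | 10011001111101000011010 | 1 | 1
  33 | 00110011111010000110101 | 0 | 0
  34 | 01100111110100001101010 | 0 | 1
  35 | 11001111101000011010101 | 1 | 0
  36 | 10011111010000110101010 | 1 | 0
  37 | 00111110100001101010100 | 0 | 1
  38 | 01111101000011010101001 | 0 | 1
  39 | 11111010000110101010011 | 1 | 1
  40 | 11110100001101010100111 | 1 | 0
  41 | 11101000011010101001110 | 1 | 1
  42 | 11010000110101010011101 | 1 | 1
  43 | 10100001101010100111011 | 1 | 1
  44 | 01000011010101001110111 | 0 | 0
  45 | 10000110101010011101110 | 1 | 0
  46 | 00001101010100111011100 | 0 | 1
  47 | 00011010101001110111001 | 0 | 0
  48 | 00110101010011101110010 | 0 | 1
  49 | 01101010100111011100101 | 0 | 0
  50 | 11010101001110111001010 | 1 | 0
  51 | 10101010011101110010100 | 1 | 1
  52 | 01010100111011100101001 | 0 | 1
  53 | 10101001110111001010011 | 1 | 1
  54 | 01010011101110010100111 | 0 | 0
  55 | 10100111011100101001110 | 1 | 0
  56 | 01001110111001010011100 | 0 | 1
  57 | 10011101110010100111001 | 1 | 0
  58 | 00111011100101001110010 | 0 | 0

10110001001011110001111100101001100110011111010000110101010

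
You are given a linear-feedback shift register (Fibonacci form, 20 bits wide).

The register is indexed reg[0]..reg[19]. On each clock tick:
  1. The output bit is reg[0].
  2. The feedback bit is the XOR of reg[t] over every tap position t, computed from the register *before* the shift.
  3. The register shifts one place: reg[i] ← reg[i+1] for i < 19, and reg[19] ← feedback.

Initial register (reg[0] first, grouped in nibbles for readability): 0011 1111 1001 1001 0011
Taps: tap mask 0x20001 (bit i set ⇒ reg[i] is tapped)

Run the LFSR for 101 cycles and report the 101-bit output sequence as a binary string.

00111111100110010011010101010011111011101000010110001111000010010111011000110110010111001111110011111

k : reg_k → out_k, fb_k
0: 00111111100110010011 → 0, fb=0
1: 01111111001100100110 → 0, fb=1
2: 11111110011001001101 → 1, fb=0
3: 11111100110010011010 → 1, fb=1
4: 11111001100100110101 → 1, fb=0
5: 11110011001001101010 → 1, fb=1
6: 11100110010011010101 → 1, fb=0
7: 11001100100110101010 → 1, fb=1
8: 10011001001101010101 → 1, fb=0
9: 00110010011010101010 → 0, fb=0
10: 01100100110101010100 → 0, fb=1
11: 11001001101010101001 → 1, fb=1
12: 10010011010101010011 → 1, fb=1
13: 00100110101010100111 → 0, fb=1
14: 01001101010101001111 → 0, fb=1
15: 10011010101010011111 → 1, fb=0
16: 00110101010100111110 → 0, fb=1
17: 01101010101001111101 → 0, fb=1
18: 11010101010011111011 → 1, fb=1
19: 10101010100111110111 → 1, fb=0
20: 01010101001111101110 → 0, fb=1
21: 10101010011111011101 → 1, fb=0
22: 01010100111110111010 → 0, fb=0
23: 10101001111101110100 → 1, fb=0
24: 01010011111011101000 → 0, fb=0
25: 10100111110111010000 → 1, fb=1
26: 01001111101110100001 → 0, fb=0
27: 10011111011101000010 → 1, fb=1
28: 00111110111010000101 → 0, fb=1
29: 01111101110100001011 → 0, fb=0
30: 11111011101000010110 → 1, fb=0
31: 11110111010000101100 → 1, fb=0
32: 11101110100001011000 → 1, fb=1
33: 11011101000010110001 → 1, fb=1
34: 10111010000101100011 → 1, fb=1
35: 01110100001011000111 → 0, fb=1
36: 11101000010110001111 → 1, fb=0
37: 11010000101100011110 → 1, fb=0
38: 10100001011000111100 → 1, fb=0
39: 01000010110001111000 → 0, fb=0
40: 10000101100011110000 → 1, fb=1
41: 00001011000111100001 → 0, fb=0
42: 00010110001111000010 → 0, fb=0
43: 00101100011110000100 → 0, fb=1
44: 01011000111100001001 → 0, fb=0
45: 10110001111000010010 → 1, fb=1
46: 01100011110000100101 → 0, fb=1
47: 11000111100001001011 → 1, fb=1
48: 10001111000010010111 → 1, fb=0
49: 00011110000100101110 → 0, fb=1
50: 00111100001001011101 → 0, fb=1
51: 01111000010010111011 → 0, fb=0
52: 11110000100101110110 → 1, fb=0
53: 11100001001011101100 → 1, fb=0
54: 11000010010111011000 → 1, fb=1
55: 10000100101110110001 → 1, fb=1
56: 00001001011101100011 → 0, fb=0
57: 00010010111011000110 → 0, fb=1
58: 00100101110110001101 → 0, fb=1
59: 01001011101100011011 → 0, fb=0
60: 10010111011000110110 → 1, fb=0
61: 00101110110001101100 → 0, fb=1
62: 01011101100011011001 → 0, fb=0
63: 10111011000110110010 → 1, fb=1
64: 01110110001101100101 → 0, fb=1
65: 11101100011011001011 → 1, fb=1
66: 11011000110110010111 → 1, fb=0
67: 10110001101100101110 → 1, fb=0
68: 01100011011001011100 → 0, fb=1
69: 11000110110010111001 → 1, fb=1
70: 10001101100101110011 → 1, fb=1
71: 00011011001011100111 → 0, fb=1
72: 00110110010111001111 → 0, fb=1
73: 01101100101110011111 → 0, fb=1
74: 11011001011100111111 → 1, fb=0
75: 10110010111001111110 → 1, fb=0
76: 01100101110011111100 → 0, fb=1
77: 11001011100111111001 → 1, fb=1
78: 10010111001111110011 → 1, fb=1
79: 00101110011111100111 → 0, fb=1
80: 01011100111111001111 → 0, fb=1
81: 10111001111110011111 → 1, fb=0
82: 01110011111100111110 → 0, fb=1
83: 11100111111001111101 → 1, fb=0
84: 11001111110011111010 → 1, fb=1
85: 10011111100111110101 → 1, fb=0
86: 00111111001111101010 → 0, fb=0
87: 01111110011111010100 → 0, fb=1
88: 11111100111110101001 → 1, fb=1
89: 11111001111101010011 → 1, fb=1
90: 11110011111010100111 → 1, fb=0
91: 11100111110101001110 → 1, fb=0
92: 11001111101010011100 → 1, fb=0
93: 10011111010100111000 → 1, fb=1
94: 00111110101001110001 → 0, fb=0
95: 01111101010011100010 → 0, fb=0
96: 11111010100111000100 → 1, fb=0
97: 11110101001110001000 → 1, fb=1
98: 11101010011100010001 → 1, fb=1
99: 11010100111000100011 → 1, fb=1
100: 10101001110001000111 → 1, fb=0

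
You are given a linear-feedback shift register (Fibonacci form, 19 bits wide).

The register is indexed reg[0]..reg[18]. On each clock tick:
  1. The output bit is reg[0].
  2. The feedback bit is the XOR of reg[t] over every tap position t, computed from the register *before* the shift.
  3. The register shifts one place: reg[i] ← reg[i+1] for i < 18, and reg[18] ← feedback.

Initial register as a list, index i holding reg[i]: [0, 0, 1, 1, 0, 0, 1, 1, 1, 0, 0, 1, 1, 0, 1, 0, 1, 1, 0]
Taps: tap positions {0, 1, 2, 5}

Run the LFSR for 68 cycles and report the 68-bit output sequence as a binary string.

00110011100110101101110100110011111101101011110010100010110101000110

step | reg (before) | out | fb
   0 | 0011001110011010110 | 0 | 1
   1 | 0110011100110101101 | 0 | 1
   2 | 1100111001101011011 | 1 | 1
   3 | 1001110011010110111 | 1 | 0
   4 | 0011100110101101110 | 0 | 1
   5 | 0111001101011011101 | 0 | 0
   6 | 1110011010110111010 | 1 | 0
   7 | 1100110101101110100 | 1 | 1
   8 | 1001101011011101001 | 1 | 1
   9 | 0011010110111010011 | 0 | 0
  10 | 0110101101110100110 | 0 | 0
  11 | 1101011011101001100 | 1 | 1
  12 | 1010110111010011001 | 1 | 1
  13 | 0101101110100110011 | 0 | 1
  14 | 1011011101001100111 | 1 | 1
  15 | 0110111010011001111 | 0 | 1
  16 | 1101110100110011111 | 1 | 1
  17 | 1011101001100111111 | 1 | 0
  18 | 0111010011001111110 | 0 | 1
  19 | 1110100110011111101 | 1 | 1
  20 | 1101001100111111011 | 1 | 0
  21 | 1010011001111110110 | 1 | 1
  22 | 0100110011111101101 | 0 | 0
  23 | 1001100111111011010 | 1 | 1
  24 | 0011001111110110101 | 0 | 1
  25 | 0110011111101101011 | 0 | 1
  26 | 1100111111011010111 | 1 | 1
  27 | 1001111110110101111 | 1 | 0
  28 | 0011111101101011110 | 0 | 0
  29 | 0111111011010111100 | 0 | 1
  30 | 1111110110101111001 | 1 | 0
  31 | 1111101101011110010 | 1 | 1
  32 | 1111011010111100101 | 1 | 0
  33 | 1110110101111001010 | 1 | 0
  34 | 1101101011110010100 | 1 | 0
  35 | 1011010111100101000 | 1 | 1
  36 | 0110101111001010001 | 0 | 0
  37 | 1101011110010100010 | 1 | 1
  38 | 1010111100101000101 | 1 | 1
  39 | 0101111001010001011 | 0 | 0
  40 | 1011110010100010110 | 1 | 1
  41 | 0111100101000101101 | 0 | 0
  42 | 1111001010001011010 | 1 | 1
  43 | 1110010100010110101 | 1 | 0
  44 | 1100101000101101010 | 1 | 0
  45 | 1001010001011010100 | 1 | 0
  46 | 0010100010110101000 | 0 | 1
  47 | 0101000101101010001 | 0 | 1
  48 | 1010001011010100011 | 1 | 0
  49 | 0100010110101000110 | 0 | 0
  50 | 1000101101010001100 | 1 | 1
  51 | 0001011010100011001 | 0 | 1
  52 | 0010110101000110011 | 0 | 0
  53 | 0101101010001100110 | 0 | 1
  54 | 1011010100011001101 | 1 | 1
  55 | 0110101000110011011 | 0 | 0
  56 | 1101010001100110110 | 1 | 1
  57 | 1010100011001101101 | 1 | 0
  58 | 0101000110011011010 | 0 | 1
  59 | 1010001100110110101 | 1 | 0
  60 | 0100011001101101010 | 0 | 0
  61 | 1000110011011010100 | 1 | 0
  62 | 0001100110110101000 | 0 | 0
  63 | 0011001101101010000 | 0 | 1
  64 | 0110011011010100001 | 0 | 1
  65 | 1100110110101000011 | 1 | 1
  66 | 1001101101010000111 | 1 | 1
  67 | 0011011010100001111 | 0 | 0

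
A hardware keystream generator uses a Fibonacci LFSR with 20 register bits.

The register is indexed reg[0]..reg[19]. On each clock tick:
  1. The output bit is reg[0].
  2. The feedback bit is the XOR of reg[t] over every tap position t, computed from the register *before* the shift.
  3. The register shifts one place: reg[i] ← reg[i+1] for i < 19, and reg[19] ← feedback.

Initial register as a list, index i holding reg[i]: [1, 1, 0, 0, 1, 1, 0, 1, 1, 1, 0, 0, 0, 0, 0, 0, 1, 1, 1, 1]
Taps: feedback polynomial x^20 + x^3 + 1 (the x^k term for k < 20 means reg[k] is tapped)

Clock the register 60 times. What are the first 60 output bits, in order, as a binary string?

110011011100000011111010001111000111001010111101111111100111

tick  register→output (feedback)
  0  11001101110000001111→1 (1)
  1  10011011100000011111→1 (0)
  2  00110111000000111110→0 (1)
  3  01101110000001111101→0 (0)
  4  11011100000011111010→1 (0)
  5  10111000000111110100→1 (0)
  6  01110000001111101000→0 (1)
  7  11100000011111010001→1 (1)
  8  11000000111110100011→1 (1)
  9  10000001111101000111→1 (1)
 10  00000011111010001111→0 (0)
 11  00000111110100011110→0 (0)
 12  00001111101000111100→0 (0)
 13  00011111010001111000→0 (1)
 14  00111110100011110001→0 (1)
 15  01111101000111100011→0 (1)
 16  11111010001111000111→1 (0)
 17  11110100011110001110→1 (0)
 18  11101000111100011100→1 (1)
 19  11010001111000111001→1 (0)
 20  10100011110001110010→1 (1)
 21  01000111100011100101→0 (0)
 22  10001111000111001010→1 (1)
 23  00011110001110010101→0 (1)
 24  00111100011100101011→0 (1)
 25  01111000111001010111→0 (1)
 26  11110001110010101111→1 (0)
 27  11100011100101011110→1 (1)
 28  11000111001010111101→1 (1)
 29  10001110010101111011→1 (1)
 30  00011100101011110111→0 (1)
 31  00111001010111101111→0 (1)
 32  01110010101111011111→0 (1)
 33  11100101011110111111→1 (1)
 34  11001010111101111111→1 (1)
 35  10010101111011111111→1 (0)
 36  00101011110111111110→0 (0)
 37  01010111101111111100→0 (1)
 38  10101111011111111001→1 (1)
 39  01011110111111110011→0 (1)
 40  10111101111111100111→1 (0)
 41  01111011111111001110→0 (1)
 42  11110111111110011101→1 (0)
 43  11101111111100111010→1 (1)
 44  11011111111001110101→1 (0)
 45  10111111110011101010→1 (0)
 46  01111111100111010100→0 (1)
 47  11111111001110101001→1 (0)
 48  11111110011101010010→1 (0)
 49  11111100111010100100→1 (0)
 50  11111001110101001000→1 (0)
 51  11110011101010010000→1 (0)
 52  11100111010100100000→1 (1)
 53  11001110101001000001→1 (1)
 54  10011101010010000011→1 (0)
 55  00111010100100000110→0 (1)
 56  01110101001000001101→0 (1)
 57  11101010010000011011→1 (1)
 58  11010100100000110111→1 (0)
 59  10101001000001101110→1 (1)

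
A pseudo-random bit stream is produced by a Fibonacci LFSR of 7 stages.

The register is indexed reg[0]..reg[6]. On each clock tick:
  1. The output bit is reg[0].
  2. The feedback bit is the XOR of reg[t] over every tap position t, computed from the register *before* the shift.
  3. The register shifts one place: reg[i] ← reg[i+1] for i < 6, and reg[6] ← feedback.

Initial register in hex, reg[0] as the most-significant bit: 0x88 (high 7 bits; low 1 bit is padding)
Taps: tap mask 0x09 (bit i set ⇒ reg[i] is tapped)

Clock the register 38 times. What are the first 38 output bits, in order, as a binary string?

step | reg (before) | out | fb
   0 | 1000100 | 1 | 1
   1 | 0001001 | 0 | 1
   2 | 0010011 | 0 | 0
   3 | 0100110 | 0 | 0
   4 | 1001100 | 1 | 0
   5 | 0011000 | 0 | 1
   6 | 0110001 | 0 | 0
   7 | 1100010 | 1 | 1
   8 | 1000101 | 1 | 1
   9 | 0001011 | 0 | 1
  10 | 0010111 | 0 | 0
  11 | 0101110 | 0 | 1
  12 | 1011101 | 1 | 0
  13 | 0111010 | 0 | 1
  14 | 1110101 | 1 | 1
  15 | 1101011 | 1 | 0
  16 | 1010110 | 1 | 1
  17 | 0101101 | 0 | 1
  18 | 1011011 | 1 | 0
  19 | 0110110 | 0 | 0
  20 | 1101100 | 1 | 0
  21 | 1011000 | 1 | 0
  22 | 0110000 | 0 | 0
  23 | 1100000 | 1 | 1
  24 | 1000001 | 1 | 1
  25 | 0000011 | 0 | 0
  26 | 0000110 | 0 | 0
  27 | 0001100 | 0 | 1
  28 | 0011001 | 0 | 1
  29 | 0110011 | 0 | 0
  30 | 1100110 | 1 | 1
  31 | 1001101 | 1 | 0
  32 | 0011010 | 0 | 1
  33 | 0110101 | 0 | 0
  34 | 1101010 | 1 | 0
  35 | 1010100 | 1 | 1
  36 | 0101001 | 0 | 1
  37 | 1010011 | 1 | 1

10001001100010111010110110000011001101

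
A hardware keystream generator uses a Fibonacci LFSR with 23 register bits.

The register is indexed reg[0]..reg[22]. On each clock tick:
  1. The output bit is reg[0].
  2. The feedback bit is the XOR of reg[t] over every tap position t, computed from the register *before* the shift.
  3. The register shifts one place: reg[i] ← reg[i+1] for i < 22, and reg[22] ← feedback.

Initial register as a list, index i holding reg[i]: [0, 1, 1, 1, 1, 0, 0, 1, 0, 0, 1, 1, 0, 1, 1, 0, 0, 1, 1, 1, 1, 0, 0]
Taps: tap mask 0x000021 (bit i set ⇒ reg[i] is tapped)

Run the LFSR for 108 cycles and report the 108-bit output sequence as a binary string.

step | reg (before) | out | fb
   0 | 01111001001101100111100 | 0 | 0
   1 | 11110010011011001111000 | 1 | 1
   2 | 11100100110110011110001 | 1 | 0
   3 | 11001001101100111100010 | 1 | 1
   4 | 10010011011001111000101 | 1 | 1
   5 | 00100110110011110001011 | 0 | 1
   6 | 01001101100111100010111 | 0 | 1
   7 | 10011011001111000101111 | 1 | 1
   8 | 00110110011110001011111 | 0 | 1
   9 | 01101100111100010111111 | 0 | 1
  10 | 11011001111000101111111 | 1 | 1
  11 | 10110011110001011111111 | 1 | 1
  12 | 01100111100010111111111 | 0 | 1
  13 | 11001111000101111111111 | 1 | 0
  14 | 10011110001011111111110 | 1 | 0
  15 | 00111100010111111111100 | 0 | 1
  16 | 01111000101111111111001 | 0 | 0
  17 | 11110001011111111110010 | 1 | 1
  18 | 11100010111111111100101 | 1 | 1
  19 | 11000101111111111001011 | 1 | 0
  20 | 10001011111111110010110 | 1 | 1
  21 | 00010111111111100101101 | 0 | 1
  22 | 00101111111111001011011 | 0 | 1
  23 | 01011111111110010110111 | 0 | 1
  24 | 10111111111100101101111 | 1 | 0
  25 | 01111111111001011011110 | 0 | 1
  26 | 11111111110010110111101 | 1 | 0
  27 | 11111111100101101111010 | 1 | 0
  28 | 11111111001011011110100 | 1 | 0
  29 | 11111110010110111101000 | 1 | 0
  30 | 11111100101101111010000 | 1 | 0
  31 | 11111001011011110100000 | 1 | 1
  32 | 11110010110111101000001 | 1 | 1
  33 | 11100101101111010000011 | 1 | 0
  34 | 11001011011110100000110 | 1 | 1
  35 | 10010110111101000001101 | 1 | 0
  36 | 00101101111010000011010 | 0 | 1
  37 | 01011011110100000110101 | 0 | 0
  38 | 10110111101000001101010 | 1 | 0
  39 | 01101111010000011010100 | 0 | 1
  40 | 11011110100000110101001 | 1 | 0
  41 | 10111101000001101010010 | 1 | 0
  42 | 01111010000011010100100 | 0 | 0
  43 | 11110100000110101001000 | 1 | 0
  44 | 11101000001101010010000 | 1 | 1
  45 | 11010000011010100100001 | 1 | 1
  46 | 10100000110101001000011 | 1 | 1
  47 | 01000001101010010000111 | 0 | 0
  48 | 10000011010100100001110 | 1 | 1
  49 | 00000110101001000011101 | 0 | 1
  50 | 00001101010010000111011 | 0 | 1
  51 | 00011010100100001110111 | 0 | 0
  52 | 00110101001000011101110 | 0 | 1
  53 | 01101010010000111011101 | 0 | 0
  54 | 11010100100001110111010 | 1 | 0
  55 | 10101001000011101110100 | 1 | 1
  56 | 01010010000111011101001 | 0 | 0
  57 | 10100100001110111010010 | 1 | 0
  58 | 01001000011101110100100 | 0 | 0
  59 | 10010000111011101001000 | 1 | 1
  60 | 00100001110111010010001 | 0 | 0
  61 | 01000011101110100100010 | 0 | 0
  62 | 10000111011101001000100 | 1 | 0
  63 | 00001110111010010001000 | 0 | 1
  64 | 00011101110100100010001 | 0 | 1
  65 | 00111011101001000100011 | 0 | 0
  66 | 01110111010010001000110 | 0 | 1
  67 | 11101110100100010001101 | 1 | 0
  68 | 11011101001000100011010 | 1 | 0
  69 | 10111010010001000110100 | 1 | 1
  70 | 01110100100010001101001 | 0 | 1
  71 | 11101001000100011010011 | 1 | 1
  72 | 11010010001000110100111 | 1 | 1
  73 | 10100100010001101001111 | 1 | 0
  74 | 01001000100011010011110 | 0 | 0
  75 | 10010001000110100111100 | 1 | 1
  76 | 00100010001101001111001 | 0 | 0
  77 | 01000100011010011110010 | 0 | 1
  78 | 10001000110100111100101 | 1 | 1
  79 | 00010001101001111001011 | 0 | 0
  80 | 00100011010011110010110 | 0 | 0
  81 | 01000110100111100101100 | 0 | 1
  82 | 10001101001111001011001 | 1 | 0
  83 | 00011010011110010110010 | 0 | 0
  84 | 00110100111100101100100 | 0 | 1
  85 | 01101001111001011001001 | 0 | 0
  86 | 11010011110010110010010 | 1 | 1
  87 | 10100111100101100100101 | 1 | 0
  88 | 01001111001011001001010 | 0 | 1
  89 | 10011110010110010010101 | 1 | 0
  90 | 00111100101100100101010 | 0 | 1
  91 | 01111001011001001010101 | 0 | 0
  92 | 11110010110010010101010 | 1 | 1
  93 | 11100101100100101010101 | 1 | 0
  94 | 11001011001001010101010 | 1 | 1
  95 | 10010110010010101010101 | 1 | 0
  96 | 00101100100101010101010 | 0 | 1
  97 | 01011001001010101010101 | 0 | 0
  98 | 10110010010101010101010 | 1 | 1
  99 | 01100100101010101010101 | 0 | 1
 100 | 11001001010101010101011 | 1 | 1
 101 | 10010010101010101010111 | 1 | 1
 102 | 00100101010101010101111 | 0 | 1
 103 | 01001010101010101011111 | 0 | 0
 104 | 10010101010101010111110 | 1 | 0
 105 | 00101010101010101111100 | 0 | 0
 106 | 01010101010101011111000 | 0 | 1
 107 | 10101010101010111110001 | 1 | 1

011110010011011001111000101111111111001011011110100000110101001000011101110100100010001101001111001011001001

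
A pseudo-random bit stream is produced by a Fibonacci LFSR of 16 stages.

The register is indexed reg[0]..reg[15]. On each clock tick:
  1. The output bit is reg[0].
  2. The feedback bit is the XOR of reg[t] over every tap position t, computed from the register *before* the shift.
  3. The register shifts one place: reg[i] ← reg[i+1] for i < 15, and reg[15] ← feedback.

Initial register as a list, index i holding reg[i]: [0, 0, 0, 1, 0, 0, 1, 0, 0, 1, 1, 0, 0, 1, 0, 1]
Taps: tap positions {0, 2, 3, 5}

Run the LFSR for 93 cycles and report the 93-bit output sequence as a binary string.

000100100110010110000100011011110011101101001101011001011011111101101001010101001010110000110

tick  register→output (feedback)
  0  0001001001100101→0 (1)
  1  0010010011001011→0 (0)
  2  0100100110010110→0 (0)
  3  1001001100101100→1 (0)
  4  0010011001011000→0 (0)
  5  0100110010110000→0 (1)
  6  1001100101100001→1 (0)
  7  0011001011000010→0 (0)
  8  0110010110000100→0 (0)
  9  1100101100001000→1 (1)
 10  1001011000010001→1 (1)
 11  0010110000100011→0 (0)
 12  0101100001000110→0 (1)
 13  1011000010001101→1 (1)
 14  0110000100011011→0 (1)
 15  1100001000110111→1 (1)
 16  1000010001101111→1 (0)
 17  0000100011011110→0 (0)
 18  0001000110111100→0 (1)
 19  0010001101111001→0 (1)
 20  0100011011110011→0 (1)
 21  1000110111100111→1 (0)
 22  0001101111001110→0 (1)
 23  0011011110011101→0 (1)
 24  0110111100111011→0 (0)
 25  1101111001110110→1 (1)
 26  1011110011101101→1 (0)
 27  0111100111011010→0 (0)
 28  1111001110110100→1 (1)
 29  1110011101101001→1 (1)
 30  1100111011010011→1 (0)
 31  1001110110100110→1 (1)
 32  0011101101001101→0 (0)
 33  0111011010011010→0 (1)
 34  1110110100110101→1 (1)
 35  1101101001101011→1 (0)
 36  1011010011010110→1 (0)
 37  0110100110101100→0 (1)
 38  1101001101011001→1 (0)
 39  1010011010110010→1 (1)
 40  0100110101100101→0 (1)
 41  1001101011001011→1 (0)
 42  0011010110010110→0 (1)
 43  0110101100101101→0 (1)
 44  1101011001011011→1 (1)
 45  1010110010110111→1 (1)
 46  0101100101101111→0 (1)
 47  1011001011011111→1 (1)
 48  0110010110111111→0 (0)
 49  1100101101111110→1 (1)
 50  1001011011111101→1 (1)
 51  0010110111111011→0 (0)
 52  0101101111110110→0 (1)
 53  1011011111101101→1 (0)
 54  0110111111011010→0 (0)
 55  1101111110110100→1 (1)
 56  1011111101101001→1 (0)
 57  0111111011010010→0 (1)
 58  1111110110100101→1 (0)
 59  1111101101001010→1 (1)
 60  1111011010010101→1 (0)
 61  1110110100101010→1 (1)
 62  1101101001010101→1 (0)
 63  1011010010101010→1 (0)
 64  0110100101010100→0 (1)
 65  1101001010101001→1 (0)
 66  1010010101010010→1 (1)
 67  0100101010100101→0 (0)
 68  1001010101001010→1 (1)
 69  0010101010010101→0 (1)
 70  0101010100101011→0 (0)
 71  1010101001010110→1 (0)
 72  0101010010101100→0 (0)
 73  1010100101011000→1 (0)
 74  0101001010110000→0 (1)
 75  1010010101100001→1 (1)
 76  0100101011000011→0 (0)
 77  1001010110000110→1 (1)
 78  0010101100001101→0 (1)
 79  0101011000011011→0 (0)
 80  1010110000110110→1 (1)
 81  0101100001101101→0 (1)
 82  1011000011011011→1 (1)
 83  0110000110110111→0 (1)
 84  1100001101101111→1 (1)
 85  1000011011011111→1 (0)
 86  0000110110111110→0 (1)
 87  0001101101111101→0 (1)
 88  0011011011111011→0 (1)
 89  0110110111110111→0 (0)
 90  1101101111101110→1 (0)
 91  1011011111011100→1 (0)
 92  0110111110111000→0 (0)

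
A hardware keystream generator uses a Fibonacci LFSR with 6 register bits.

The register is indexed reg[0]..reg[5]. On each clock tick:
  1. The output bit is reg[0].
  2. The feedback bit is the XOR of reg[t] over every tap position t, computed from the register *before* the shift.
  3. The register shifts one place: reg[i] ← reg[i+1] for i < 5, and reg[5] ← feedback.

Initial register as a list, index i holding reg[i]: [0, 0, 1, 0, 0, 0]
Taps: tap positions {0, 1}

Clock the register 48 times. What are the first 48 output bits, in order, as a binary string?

001000011000101001111010001110010010110111011001

step | reg (before) | out | fb
   0 | 001000 | 0 | 0
   1 | 010000 | 0 | 1
   2 | 100001 | 1 | 1
   3 | 000011 | 0 | 0
   4 | 000110 | 0 | 0
   5 | 001100 | 0 | 0
   6 | 011000 | 0 | 1
   7 | 110001 | 1 | 0
   8 | 100010 | 1 | 1
   9 | 000101 | 0 | 0
  10 | 001010 | 0 | 0
  11 | 010100 | 0 | 1
  12 | 101001 | 1 | 1
  13 | 010011 | 0 | 1
  14 | 100111 | 1 | 1
  15 | 001111 | 0 | 0
  16 | 011110 | 0 | 1
  17 | 111101 | 1 | 0
  18 | 111010 | 1 | 0
  19 | 110100 | 1 | 0
  20 | 101000 | 1 | 1
  21 | 010001 | 0 | 1
  22 | 100011 | 1 | 1
  23 | 000111 | 0 | 0
  24 | 001110 | 0 | 0
  25 | 011100 | 0 | 1
  26 | 111001 | 1 | 0
  27 | 110010 | 1 | 0
  28 | 100100 | 1 | 1
  29 | 001001 | 0 | 0
  30 | 010010 | 0 | 1
  31 | 100101 | 1 | 1
  32 | 001011 | 0 | 0
  33 | 010110 | 0 | 1
  34 | 101101 | 1 | 1
  35 | 011011 | 0 | 1
  36 | 110111 | 1 | 0
  37 | 101110 | 1 | 1
  38 | 011101 | 0 | 1
  39 | 111011 | 1 | 0
  40 | 110110 | 1 | 0
  41 | 101100 | 1 | 1
  42 | 011001 | 0 | 1
  43 | 110011 | 1 | 0
  44 | 100110 | 1 | 1
  45 | 001101 | 0 | 0
  46 | 011010 | 0 | 1
  47 | 110101 | 1 | 0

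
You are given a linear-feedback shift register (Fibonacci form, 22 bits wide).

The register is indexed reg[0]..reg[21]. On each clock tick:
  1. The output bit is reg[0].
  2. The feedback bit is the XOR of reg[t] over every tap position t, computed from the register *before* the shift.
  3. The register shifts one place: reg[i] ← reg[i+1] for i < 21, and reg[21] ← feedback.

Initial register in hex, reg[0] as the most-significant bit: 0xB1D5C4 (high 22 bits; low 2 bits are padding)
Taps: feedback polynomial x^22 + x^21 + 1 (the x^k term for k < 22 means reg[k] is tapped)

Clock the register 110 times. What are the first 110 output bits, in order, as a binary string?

k : reg_k → out_k, fb_k
0: 1011000111010101110001 → 1, fb=0
1: 0110001110101011100010 → 0, fb=0
2: 1100011101010111000100 → 1, fb=1
3: 1000111010101110001001 → 1, fb=0
4: 0001110101011100010010 → 0, fb=0
5: 0011101010111000100100 → 0, fb=0
6: 0111010101110001001000 → 0, fb=0
7: 1110101011100010010000 → 1, fb=1
8: 1101010111000100100001 → 1, fb=0
9: 1010101110001001000010 → 1, fb=1
10: 0101011100010010000101 → 0, fb=1
11: 1010111000100100001011 → 1, fb=0
12: 0101110001001000010110 → 0, fb=0
13: 1011100010010000101100 → 1, fb=1
14: 0111000100100001011001 → 0, fb=1
15: 1110001001000010110011 → 1, fb=0
16: 1100010010000101100110 → 1, fb=1
17: 1000100100001011001101 → 1, fb=0
18: 0001001000010110011010 → 0, fb=0
19: 0010010000101100110100 → 0, fb=0
20: 0100100001011001101000 → 0, fb=0
21: 1001000010110011010000 → 1, fb=1
22: 0010000101100110100001 → 0, fb=1
23: 0100001011001101000011 → 0, fb=1
24: 1000010110011010000111 → 1, fb=0
25: 0000101100110100001110 → 0, fb=0
26: 0001011001101000011100 → 0, fb=0
27: 0010110011010000111000 → 0, fb=0
28: 0101100110100001110000 → 0, fb=0
29: 1011001101000011100000 → 1, fb=1
30: 0110011010000111000001 → 0, fb=1
31: 1100110100001110000011 → 1, fb=0
32: 1001101000011100000110 → 1, fb=1
33: 0011010000111000001101 → 0, fb=1
34: 0110100001110000011011 → 0, fb=1
35: 1101000011100000110111 → 1, fb=0
36: 1010000111000001101110 → 1, fb=1
37: 0100001110000011011101 → 0, fb=1
38: 1000011100000110111011 → 1, fb=0
39: 0000111000001101110110 → 0, fb=0
40: 0001110000011011101100 → 0, fb=0
41: 0011100000110111011000 → 0, fb=0
42: 0111000001101110110000 → 0, fb=0
43: 1110000011011101100000 → 1, fb=1
44: 1100000110111011000001 → 1, fb=0
45: 1000001101110110000010 → 1, fb=1
46: 0000011011101100000101 → 0, fb=1
47: 0000110111011000001011 → 0, fb=1
48: 0001101110110000010111 → 0, fb=1
49: 0011011101100000101111 → 0, fb=1
50: 0110111011000001011111 → 0, fb=1
51: 1101110110000010111111 → 1, fb=0
52: 1011101100000101111110 → 1, fb=1
53: 0111011000001011111101 → 0, fb=1
54: 1110110000010111111011 → 1, fb=0
55: 1101100000101111110110 → 1, fb=1
56: 1011000001011111101101 → 1, fb=0
57: 0110000010111111011010 → 0, fb=0
58: 1100000101111110110100 → 1, fb=1
59: 1000001011111101101001 → 1, fb=0
60: 0000010111111011010010 → 0, fb=0
61: 0000101111110110100100 → 0, fb=0
62: 0001011111101101001000 → 0, fb=0
63: 0010111111011010010000 → 0, fb=0
64: 0101111110110100100000 → 0, fb=0
65: 1011111101101001000000 → 1, fb=1
66: 0111111011010010000001 → 0, fb=1
67: 1111110110100100000011 → 1, fb=0
68: 1111101101001000000110 → 1, fb=1
69: 1111011010010000001101 → 1, fb=0
70: 1110110100100000011010 → 1, fb=1
71: 1101101001000000110101 → 1, fb=0
72: 1011010010000001101010 → 1, fb=1
73: 0110100100000011010101 → 0, fb=1
74: 1101001000000110101011 → 1, fb=0
75: 1010010000001101010110 → 1, fb=1
76: 0100100000011010101101 → 0, fb=1
77: 1001000000110101011011 → 1, fb=0
78: 0010000001101010110110 → 0, fb=0
79: 0100000011010101101100 → 0, fb=0
80: 1000000110101011011000 → 1, fb=1
81: 0000001101010110110001 → 0, fb=1
82: 0000011010101101100011 → 0, fb=1
83: 0000110101011011000111 → 0, fb=1
84: 0001101010110110001111 → 0, fb=1
85: 0011010101101100011111 → 0, fb=1
86: 0110101011011000111111 → 0, fb=1
87: 1101010110110001111111 → 1, fb=0
88: 1010101101100011111110 → 1, fb=1
89: 0101011011000111111101 → 0, fb=1
90: 1010110110001111111011 → 1, fb=0
91: 0101101100011111110110 → 0, fb=0
92: 1011011000111111101100 → 1, fb=1
93: 0110110001111111011001 → 0, fb=1
94: 1101100011111110110011 → 1, fb=0
95: 1011000111111101100110 → 1, fb=1
96: 0110001111111011001101 → 0, fb=1
97: 1100011111110110011011 → 1, fb=0
98: 1000111111101100110110 → 1, fb=1
99: 0001111111011001101101 → 0, fb=1
100: 0011111110110011011011 → 0, fb=1
101: 0111111101100110110111 → 0, fb=1
102: 1111111011001101101111 → 1, fb=0
103: 1111110110011011011110 → 1, fb=1
104: 1111101100110110111101 → 1, fb=0
105: 1111011001101101111010 → 1, fb=1
106: 1110110011011011110101 → 1, fb=0
107: 1101100110110111101010 → 1, fb=1
108: 1011001101101111010101 → 1, fb=0
109: 0110011011011110101010 → 0, fb=0

10110001110101011100010010000101100110100001110000011011101100000101111110110100100000011010101101100011111110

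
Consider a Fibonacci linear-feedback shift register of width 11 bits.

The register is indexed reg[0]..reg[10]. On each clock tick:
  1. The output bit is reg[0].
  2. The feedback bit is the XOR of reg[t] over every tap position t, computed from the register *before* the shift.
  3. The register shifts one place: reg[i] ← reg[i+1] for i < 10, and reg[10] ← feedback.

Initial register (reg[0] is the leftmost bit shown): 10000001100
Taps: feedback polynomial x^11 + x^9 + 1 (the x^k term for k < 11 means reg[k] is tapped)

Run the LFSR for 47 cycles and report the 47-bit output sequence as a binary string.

step | reg (before) | out | fb
   0 | 10000001100 | 1 | 1
   1 | 00000011001 | 0 | 0
   2 | 00000110010 | 0 | 1
   3 | 00001100101 | 0 | 0
   4 | 00011001010 | 0 | 1
   5 | 00110010101 | 0 | 0
   6 | 01100101010 | 0 | 1
   7 | 11001010101 | 1 | 1
   8 | 10010101011 | 1 | 0
   9 | 00101010110 | 0 | 1
  10 | 01010101101 | 0 | 0
  11 | 10101011010 | 1 | 0
  12 | 01010110100 | 0 | 0
  13 | 10101101000 | 1 | 1
  14 | 01011010001 | 0 | 0
  15 | 10110100010 | 1 | 0
  16 | 01101000100 | 0 | 0
  17 | 11010001000 | 1 | 1
  18 | 10100010001 | 1 | 1
  19 | 01000100011 | 0 | 1
  20 | 10001000111 | 1 | 0
  21 | 00010001110 | 0 | 1
  22 | 00100011101 | 0 | 0
  23 | 01000111010 | 0 | 1
  24 | 10001110101 | 1 | 1
  25 | 00011101011 | 0 | 1
  26 | 00111010111 | 0 | 1
  27 | 01110101111 | 0 | 1
  28 | 11101011111 | 1 | 0
  29 | 11010111110 | 1 | 0
  30 | 10101111100 | 1 | 1
  31 | 01011111001 | 0 | 0
  32 | 10111110010 | 1 | 0
  33 | 01111100100 | 0 | 0
  34 | 11111001000 | 1 | 1
  35 | 11110010001 | 1 | 1
  36 | 11100100011 | 1 | 0
  37 | 11001000110 | 1 | 0
  38 | 10010001100 | 1 | 1
  39 | 00100011001 | 0 | 0
  40 | 01000110010 | 0 | 1
  41 | 10001100101 | 1 | 1
  42 | 00011001011 | 0 | 1
  43 | 00110010111 | 0 | 1
  44 | 01100101111 | 0 | 1
  45 | 11001011111 | 1 | 0
  46 | 10010111110 | 1 | 0

10000001100101010110100010001110101111100100011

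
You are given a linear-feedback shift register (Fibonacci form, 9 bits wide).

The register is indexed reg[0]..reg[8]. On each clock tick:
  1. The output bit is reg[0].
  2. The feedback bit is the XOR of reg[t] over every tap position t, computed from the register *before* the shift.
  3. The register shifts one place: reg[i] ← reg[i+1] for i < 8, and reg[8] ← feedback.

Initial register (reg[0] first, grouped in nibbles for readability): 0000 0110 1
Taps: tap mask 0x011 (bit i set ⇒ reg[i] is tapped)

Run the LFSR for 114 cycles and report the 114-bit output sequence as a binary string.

000001101011011011101100000101101011111010101010000001010010101111001011101110000001110011101001001111010111010100

k : reg_k → out_k, fb_k
0: 000001101 → 0, fb=0
1: 000011010 → 0, fb=1
2: 000110101 → 0, fb=1
3: 001101011 → 0, fb=0
4: 011010110 → 0, fb=1
5: 110101101 → 1, fb=1
6: 101011011 → 1, fb=0
7: 010110110 → 0, fb=1
8: 101101101 → 1, fb=1
9: 011011011 → 0, fb=1
10: 110110111 → 1, fb=0
11: 101101110 → 1, fb=1
12: 011011101 → 0, fb=1
13: 110111011 → 1, fb=0
14: 101110110 → 1, fb=0
15: 011101100 → 0, fb=0
16: 111011000 → 1, fb=0
17: 110110000 → 1, fb=0
18: 101100000 → 1, fb=1
19: 011000001 → 0, fb=0
20: 110000010 → 1, fb=1
21: 100000101 → 1, fb=1
22: 000001011 → 0, fb=0
23: 000010110 → 0, fb=1
24: 000101101 → 0, fb=0
25: 001011010 → 0, fb=1
26: 010110101 → 0, fb=1
27: 101101011 → 1, fb=1
28: 011010111 → 0, fb=1
29: 110101111 → 1, fb=1
30: 101011111 → 1, fb=0
31: 010111110 → 0, fb=1
32: 101111101 → 1, fb=0
33: 011111010 → 0, fb=1
34: 111110101 → 1, fb=0
35: 111101010 → 1, fb=1
36: 111010101 → 1, fb=0
37: 110101010 → 1, fb=1
38: 101010101 → 1, fb=0
39: 010101010 → 0, fb=0
40: 101010100 → 1, fb=0
41: 010101000 → 0, fb=0
42: 101010000 → 1, fb=0
43: 010100000 → 0, fb=0
44: 101000000 → 1, fb=1
45: 010000001 → 0, fb=0
46: 100000010 → 1, fb=1
47: 000000101 → 0, fb=0
48: 000001010 → 0, fb=0
49: 000010100 → 0, fb=1
50: 000101001 → 0, fb=0
51: 001010010 → 0, fb=1
52: 010100101 → 0, fb=0
53: 101001010 → 1, fb=1
54: 010010101 → 0, fb=1
55: 100101011 → 1, fb=1
56: 001010111 → 0, fb=1
57: 010101111 → 0, fb=0
58: 101011110 → 1, fb=0
59: 010111100 → 0, fb=1
60: 101111001 → 1, fb=0
61: 011110010 → 0, fb=1
62: 111100101 → 1, fb=1
63: 111001011 → 1, fb=1
64: 110010111 → 1, fb=0
65: 100101110 → 1, fb=1
66: 001011101 → 0, fb=1
67: 010111011 → 0, fb=1
68: 101110111 → 1, fb=0
69: 011101110 → 0, fb=0
70: 111011100 → 1, fb=0
71: 110111000 → 1, fb=0
72: 101110000 → 1, fb=0
73: 011100000 → 0, fb=0
74: 111000000 → 1, fb=1
75: 110000001 → 1, fb=1
76: 100000011 → 1, fb=1
77: 000000111 → 0, fb=0
78: 000001110 → 0, fb=0
79: 000011100 → 0, fb=1
80: 000111001 → 0, fb=1
81: 001110011 → 0, fb=1
82: 011100111 → 0, fb=0
83: 111001110 → 1, fb=1
84: 110011101 → 1, fb=0
85: 100111010 → 1, fb=0
86: 001110100 → 0, fb=1
87: 011101001 → 0, fb=0
88: 111010010 → 1, fb=0
89: 110100100 → 1, fb=1
90: 101001001 → 1, fb=1
91: 010010011 → 0, fb=1
92: 100100111 → 1, fb=1
93: 001001111 → 0, fb=0
94: 010011110 → 0, fb=1
95: 100111101 → 1, fb=0
96: 001111010 → 0, fb=1
97: 011110101 → 0, fb=1
98: 111101011 → 1, fb=1
99: 111010111 → 1, fb=0
100: 110101110 → 1, fb=1
101: 101011101 → 1, fb=0
102: 010111010 → 0, fb=1
103: 101110101 → 1, fb=0
104: 011101010 → 0, fb=0
105: 111010100 → 1, fb=0
106: 110101000 → 1, fb=1
107: 101010001 → 1, fb=0
108: 010100010 → 0, fb=0
109: 101000100 → 1, fb=1
110: 010001001 → 0, fb=0
111: 100010010 → 1, fb=0
112: 000100100 → 0, fb=0
113: 001001000 → 0, fb=0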